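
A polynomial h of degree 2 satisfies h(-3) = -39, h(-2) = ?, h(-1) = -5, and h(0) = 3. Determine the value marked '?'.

The 3 known points determine the degree-2 polynomial uniquely.
Write h(n) = an^2 + bn + c. Substituting each data point gives a linear system:
  9a - 3b + c = -39
  a - b + c = -5
  c = 3
Solving the system yields a = -3, b = 5, c = 3.
So h(n) = -3n^2 + 5n + 3.
Then h(-2) = -19.

-19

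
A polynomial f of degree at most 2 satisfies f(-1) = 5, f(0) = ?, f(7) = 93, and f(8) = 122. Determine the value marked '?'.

2

The 3 known points determine the degree-2 polynomial uniquely.
Write f(s) = as^2 + bs + c. Substituting each data point gives a linear system:
  a - b + c = 5
  49a + 7b + c = 93
  64a + 8b + c = 122
Solving the system yields a = 2, b = -1, c = 2.
So f(s) = 2s^2 - s + 2.
Then f(0) = 2.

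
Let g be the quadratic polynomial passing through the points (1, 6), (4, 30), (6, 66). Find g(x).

g(x) = 2x^2 - 2x + 6

Using the Lagrange interpolation formula with nodes 1, 4, 6:
  L_0(x) = (x - 4)(x - 6) / 15
  L_1(x) = (x - 1)(x - 6) / -6
  L_2(x) = (x - 1)(x - 4) / 10
Then g(x) = 6·L_0(x) + 30·L_1(x) + 66·L_2(x).
Expanding and collecting terms gives g(x) = 2x^2 - 2x + 6.
Check: g(1) = 6. ✓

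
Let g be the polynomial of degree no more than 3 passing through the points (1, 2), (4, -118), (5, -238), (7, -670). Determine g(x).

Write g(x) = ax^3 + bx^2 + cx + d. Substituting each data point gives a linear system:
  a + b + c + d = 2
  64a + 16b + 4c + d = -118
  125a + 25b + 5c + d = -238
  343a + 49b + 7c + d = -670
Solving the system yields a = -2, b = 0, c = 2, d = 2.
So g(x) = -2x^3 + 2x + 2.
Check: g(1) = 2. ✓

g(x) = -2x^3 + 2x + 2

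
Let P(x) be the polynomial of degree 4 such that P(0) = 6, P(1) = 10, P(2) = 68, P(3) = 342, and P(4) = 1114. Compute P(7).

11038

Forward differences of the values at x = 0, 1, 2, 3, 4:
  P  : 6  10  68  342  1114
  Δ  : 4  58  274  772
  Δ^2: 54  216  498
  Δ^3: 162  282
  Δ^4: 120
The fourth differences are constant, confirming degree 4.
Interpolating (Newton forward form) and evaluating at x = 7 gives P(7) = 11038.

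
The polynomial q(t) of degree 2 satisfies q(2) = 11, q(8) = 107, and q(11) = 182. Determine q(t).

Write q(t) = at^2 + bt + c. Substituting each data point gives a linear system:
  4a + 2b + c = 11
  64a + 8b + c = 107
  121a + 11b + c = 182
Solving the system yields a = 1, b = 6, c = -5.
So q(t) = t^2 + 6t - 5.
Check: q(8) = 107. ✓

q(t) = t^2 + 6t - 5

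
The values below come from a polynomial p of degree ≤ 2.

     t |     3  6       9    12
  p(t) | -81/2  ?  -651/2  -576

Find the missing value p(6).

-147

On equispaced nodes a degree-2 polynomial has vanishing third forward difference, so
  - p(3) + 3·p(6) - 3·p(9) + p(12) = 0.
Substituting the known values and solving for p(6):
  3·p(6) = -441
  p(6) = -147.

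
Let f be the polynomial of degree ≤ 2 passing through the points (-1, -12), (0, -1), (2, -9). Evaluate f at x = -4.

-105

Using the Lagrange interpolation formula with nodes -1, 0, 2:
  L_0(x) = x(x - 2) / 3
  L_1(x) = (x + 1)(x - 2) / -2
  L_2(x) = (x + 1)x / 6
Then f(x) = -12·L_0(x) - 1·L_1(x) - 9·L_2(x).
Expanding and collecting terms gives f(x) = -5x² + 6x - 1.
Evaluating at x = -4: f(-4) = -105.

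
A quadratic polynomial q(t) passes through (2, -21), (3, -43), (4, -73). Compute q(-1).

Forward differences of the values at t = 2, 3, 4:
  q  : -21  -43  -73
  Δ  : -22  -30
  Δ^2: -8
The second differences are constant, confirming degree 2.
Interpolating (Newton forward form) and evaluating at t = -1 gives q(-1) = -3.

-3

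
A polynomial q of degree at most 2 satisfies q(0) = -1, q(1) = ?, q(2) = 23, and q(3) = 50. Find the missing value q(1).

6

The 3 known points determine the degree-2 polynomial uniquely.
Write q(s) = as^2 + bs + c. Substituting each data point gives a linear system:
  c = -1
  4a + 2b + c = 23
  9a + 3b + c = 50
Solving the system yields a = 5, b = 2, c = -1.
So q(s) = 5s² + 2s - 1.
Then q(1) = 6.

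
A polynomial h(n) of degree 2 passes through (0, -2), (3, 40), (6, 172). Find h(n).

Write h(n) = an^2 + bn + c. Substituting each data point gives a linear system:
  c = -2
  9a + 3b + c = 40
  36a + 6b + c = 172
Solving the system yields a = 5, b = -1, c = -2.
So h(n) = 5n² - n - 2.
Check: h(0) = -2. ✓

h(n) = 5n^2 - n - 2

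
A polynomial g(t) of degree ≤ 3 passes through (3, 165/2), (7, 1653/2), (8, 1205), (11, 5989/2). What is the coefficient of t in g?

Write g(t) = at^3 + bt^2 + ct + d. Substituting each data point gives a linear system:
  27a + 9b + 3c + d = 165/2
  343a + 49b + 7c + d = 1653/2
  512a + 64b + 8c + d = 1205
  1331a + 121b + 11c + d = 5989/2
Solving the system yields a = 2, b = 5/2, c = 3, d = -3.
So g(t) = 2t³ + (5/2)t² + 3t - 3.
The coefficient of t is 3.

3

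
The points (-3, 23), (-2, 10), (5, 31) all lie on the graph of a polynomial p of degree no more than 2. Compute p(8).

Using the Lagrange interpolation formula with nodes -3, -2, 5:
  L_0(x) = (x + 2)(x - 5) / 8
  L_1(x) = (x + 3)(x - 5) / -7
  L_2(x) = (x + 3)(x + 2) / 56
Then p(x) = 23·L_0(x) + 10·L_1(x) + 31·L_2(x).
Expanding and collecting terms gives p(x) = 2x^2 - 3x - 4.
Evaluating at x = 8: p(8) = 100.

100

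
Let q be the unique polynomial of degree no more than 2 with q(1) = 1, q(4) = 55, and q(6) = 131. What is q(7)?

Write q(n) = an^2 + bn + c. Substituting each data point gives a linear system:
  a + b + c = 1
  16a + 4b + c = 55
  36a + 6b + c = 131
Solving the system yields a = 4, b = -2, c = -1.
So q(n) = 4n² - 2n - 1.
Then q(7) = 181.

181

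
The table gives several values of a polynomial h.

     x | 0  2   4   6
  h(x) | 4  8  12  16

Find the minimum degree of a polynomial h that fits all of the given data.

Forward differences of the values at x = 0, 2, 4, 6:
  h  : 4  8  12  16
  Δ  : 4  4  4
  Δ^2: 0  0
  Δ^3: 0
The first differences are constant (4) and nonzero, while all higher differences vanish, so the minimal degree is 1.

1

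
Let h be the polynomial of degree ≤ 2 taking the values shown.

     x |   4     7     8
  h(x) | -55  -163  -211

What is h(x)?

Write h(x) = ax^2 + bx + c. Substituting each data point gives a linear system:
  16a + 4b + c = -55
  49a + 7b + c = -163
  64a + 8b + c = -211
Solving the system yields a = -3, b = -3, c = 5.
So h(x) = -3x^2 - 3x + 5.
Check: h(4) = -55. ✓

h(x) = -3x^2 - 3x + 5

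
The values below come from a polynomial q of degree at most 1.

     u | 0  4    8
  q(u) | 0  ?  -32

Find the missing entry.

-16

The 2 known points determine the degree-1 polynomial uniquely.
Write q(u) = au + b. Substituting each data point gives a linear system:
  b = 0
  8a + b = -32
Solving the system yields a = -4, b = 0.
So q(u) = -4u.
Then q(4) = -16.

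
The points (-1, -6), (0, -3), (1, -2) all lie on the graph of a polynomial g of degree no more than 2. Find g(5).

-18

Forward differences of the values at x = -1, 0, 1:
  g  : -6  -3  -2
  Δ  : 3  1
  Δ^2: -2
The second differences are constant, confirming degree 2.
Interpolating (Newton forward form) and evaluating at x = 5 gives g(5) = -18.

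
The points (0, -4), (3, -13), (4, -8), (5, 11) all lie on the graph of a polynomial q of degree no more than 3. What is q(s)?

q(s) = s^3 - 5s^2 + 3s - 4

Write q(s) = as^3 + bs^2 + cs + d. Substituting each data point gives a linear system:
  d = -4
  27a + 9b + 3c + d = -13
  64a + 16b + 4c + d = -8
  125a + 25b + 5c + d = 11
Solving the system yields a = 1, b = -5, c = 3, d = -4.
So q(s) = s^3 - 5s^2 + 3s - 4.
Check: q(0) = -4. ✓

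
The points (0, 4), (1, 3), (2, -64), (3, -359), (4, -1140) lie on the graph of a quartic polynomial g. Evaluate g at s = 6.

-5672

Forward differences of the values at s = 0, 1, 2, 3, 4:
  g  : 4  3  -64  -359  -1140
  Δ  : -1  -67  -295  -781
  Δ^2: -66  -228  -486
  Δ^3: -162  -258
  Δ^4: -96
The fourth differences are constant, confirming degree 4.
Interpolating (Newton forward form) and evaluating at s = 6 gives g(6) = -5672.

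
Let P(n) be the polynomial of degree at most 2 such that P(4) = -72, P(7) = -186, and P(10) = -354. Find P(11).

Using the Lagrange interpolation formula with nodes 4, 7, 10:
  L_0(n) = (n - 7)(n - 10) / 18
  L_1(n) = (n - 4)(n - 10) / -9
  L_2(n) = (n - 4)(n - 7) / 18
Then P(n) = -72·L_0(n) - 186·L_1(n) - 354·L_2(n).
Expanding and collecting terms gives P(n) = -3n^2 - 5n - 4.
Evaluating at n = 11: P(11) = -422.

-422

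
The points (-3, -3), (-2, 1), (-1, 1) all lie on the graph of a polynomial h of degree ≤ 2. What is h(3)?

-39

Forward differences of the values at n = -3, -2, -1:
  h  : -3  1  1
  Δ  : 4  0
  Δ^2: -4
The second differences are constant, confirming degree 2.
Interpolating (Newton forward form) and evaluating at n = 3 gives h(3) = -39.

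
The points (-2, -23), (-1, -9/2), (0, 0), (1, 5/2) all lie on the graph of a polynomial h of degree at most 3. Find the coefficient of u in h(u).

3/2

Write h(u) = au^3 + bu^2 + cu + d. Substituting each data point gives a linear system:
  -8a + 4b - 2c + d = -23
  -a + b - c + d = -9/2
  d = 0
  a + b + c + d = 5/2
Solving the system yields a = 2, b = -1, c = 3/2, d = 0.
So h(u) = 2u³ - u² + (3/2)u.
The coefficient of u is 3/2.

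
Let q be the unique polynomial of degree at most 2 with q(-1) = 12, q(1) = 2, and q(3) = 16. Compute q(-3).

46

Write q(n) = an^2 + bn + c. Substituting each data point gives a linear system:
  a - b + c = 12
  a + b + c = 2
  9a + 3b + c = 16
Solving the system yields a = 3, b = -5, c = 4.
So q(n) = 3n^2 - 5n + 4.
Then q(-3) = 46.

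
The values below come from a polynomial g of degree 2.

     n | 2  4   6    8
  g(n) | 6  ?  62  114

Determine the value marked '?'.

26

On equispaced nodes a degree-2 polynomial has vanishing third forward difference, so
  - g(2) + 3·g(4) - 3·g(6) + g(8) = 0.
Substituting the known values and solving for g(4):
  3·g(4) = 78
  g(4) = 26.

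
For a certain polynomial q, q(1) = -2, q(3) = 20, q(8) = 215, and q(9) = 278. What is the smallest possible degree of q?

2

Divided differences on the nodes 1, 3, 8, 9:
  order 0: -2  20  215  278
  order 1: 11  39  63
  order 2: 4  4
  order 3: 0
The order-2 divided differences are all 4 (nonzero) and every higher order vanishes, so the data lies on a polynomial of degree exactly 2.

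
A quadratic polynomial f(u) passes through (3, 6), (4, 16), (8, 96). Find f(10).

Using the Lagrange interpolation formula with nodes 3, 4, 8:
  L_0(u) = (u - 4)(u - 8) / 5
  L_1(u) = (u - 3)(u - 8) / -4
  L_2(u) = (u - 3)(u - 4) / 20
Then f(u) = 6·L_0(u) + 16·L_1(u) + 96·L_2(u).
Expanding and collecting terms gives f(u) = 2u² - 4u.
Evaluating at u = 10: f(10) = 160.

160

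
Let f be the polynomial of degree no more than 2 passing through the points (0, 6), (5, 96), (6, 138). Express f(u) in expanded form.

Using the Lagrange interpolation formula with nodes 0, 5, 6:
  L_0(u) = (u - 5)(u - 6) / 30
  L_1(u) = u(u - 6) / -5
  L_2(u) = u(u - 5) / 6
Then f(u) = 6·L_0(u) + 96·L_1(u) + 138·L_2(u).
Expanding and collecting terms gives f(u) = 4u^2 - 2u + 6.
Check: f(0) = 6. ✓

f(u) = 4u^2 - 2u + 6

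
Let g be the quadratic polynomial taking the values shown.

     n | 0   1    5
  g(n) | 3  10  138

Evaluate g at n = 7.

262

Using the Lagrange interpolation formula with nodes 0, 1, 5:
  L_0(n) = (n - 1)(n - 5) / 5
  L_1(n) = n(n - 5) / -4
  L_2(n) = n(n - 1) / 20
Then g(n) = 3·L_0(n) + 10·L_1(n) + 138·L_2(n).
Expanding and collecting terms gives g(n) = 5n^2 + 2n + 3.
Evaluating at n = 7: g(7) = 262.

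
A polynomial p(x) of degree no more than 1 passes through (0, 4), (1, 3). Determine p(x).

p(x) = -x + 4

Write p(x) = ax + b. Substituting each data point gives a linear system:
  b = 4
  a + b = 3
Solving the system yields a = -1, b = 4.
So p(x) = -x + 4.
Check: p(0) = 4. ✓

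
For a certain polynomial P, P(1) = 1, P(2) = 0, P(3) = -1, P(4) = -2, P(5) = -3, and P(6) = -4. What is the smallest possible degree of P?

Forward differences of the values at n = 1, 2, 3, 4, 5, 6:
  P  : 1  0  -1  -2  -3  -4
  Δ  : -1  -1  -1  -1  -1
  Δ^2: 0  0  0  0
  Δ^3: 0  0  0
  Δ^4: 0  0
  Δ^5: 0
The first differences are constant (-1) and nonzero, while all higher differences vanish, so the minimal degree is 1.

1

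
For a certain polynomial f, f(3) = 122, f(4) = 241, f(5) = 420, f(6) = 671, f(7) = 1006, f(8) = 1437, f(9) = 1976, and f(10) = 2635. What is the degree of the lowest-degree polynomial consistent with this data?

Forward differences of the values at t = 3, 4, 5, 6, 7, 8, 9, 10:
  f  : 122  241  420  671  1006  1437  1976  2635
  Δ  : 119  179  251  335  431  539  659
  Δ^2: 60  72  84  96  108  120
  Δ^3: 12  12  12  12  12
  Δ^4: 0  0  0  0
  Δ^5: 0  0  0
  Δ^6: 0  0
  Δ^7: 0
The third differences are constant (12) and nonzero, while all higher differences vanish, so the minimal degree is 3.

3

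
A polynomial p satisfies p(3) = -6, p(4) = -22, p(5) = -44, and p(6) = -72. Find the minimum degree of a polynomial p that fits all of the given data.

Forward differences of the values at u = 3, 4, 5, 6:
  p  : -6  -22  -44  -72
  Δ  : -16  -22  -28
  Δ^2: -6  -6
  Δ^3: 0
The second differences are constant (-6) and nonzero, while all higher differences vanish, so the minimal degree is 2.

2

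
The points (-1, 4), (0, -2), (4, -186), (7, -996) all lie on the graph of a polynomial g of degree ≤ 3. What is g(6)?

-626

Write g(t) = at^3 + bt^2 + ct + d. Substituting each data point gives a linear system:
  -a + b - c + d = 4
  d = -2
  64a + 16b + 4c + d = -186
  343a + 49b + 7c + d = -996
Solving the system yields a = -3, b = 1, c = -2, d = -2.
So g(t) = -3t^3 + t^2 - 2t - 2.
Then g(6) = -626.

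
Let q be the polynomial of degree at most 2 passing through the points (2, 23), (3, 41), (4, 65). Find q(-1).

Using the Lagrange interpolation formula with nodes 2, 3, 4:
  L_0(x) = (x - 3)(x - 4) / 2
  L_1(x) = (x - 2)(x - 4) / -1
  L_2(x) = (x - 2)(x - 3) / 2
Then q(x) = 23·L_0(x) + 41·L_1(x) + 65·L_2(x).
Expanding and collecting terms gives q(x) = 3x² + 3x + 5.
Evaluating at x = -1: q(-1) = 5.

5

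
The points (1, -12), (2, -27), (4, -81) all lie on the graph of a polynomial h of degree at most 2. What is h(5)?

Write h(u) = au^2 + bu + c. Substituting each data point gives a linear system:
  a + b + c = -12
  4a + 2b + c = -27
  16a + 4b + c = -81
Solving the system yields a = -4, b = -3, c = -5.
So h(u) = -4u^2 - 3u - 5.
Then h(5) = -120.

-120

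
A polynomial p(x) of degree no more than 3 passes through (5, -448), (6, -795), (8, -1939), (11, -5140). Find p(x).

p(x) = -4x^3 + x^2 + 6x - 3

Using the Lagrange interpolation formula with nodes 5, 6, 8, 11:
  L_0(x) = (x - 6)(x - 8)(x - 11) / -18
  L_1(x) = (x - 5)(x - 8)(x - 11) / 10
  L_2(x) = (x - 5)(x - 6)(x - 11) / -18
  L_3(x) = (x - 5)(x - 6)(x - 8) / 90
Then p(x) = -448·L_0(x) - 795·L_1(x) - 1939·L_2(x) - 5140·L_3(x).
Expanding and collecting terms gives p(x) = -4x³ + x² + 6x - 3.
Check: p(8) = -1939. ✓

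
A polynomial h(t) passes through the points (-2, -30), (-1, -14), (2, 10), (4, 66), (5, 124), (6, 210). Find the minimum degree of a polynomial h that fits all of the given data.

3

Divided differences on the nodes -2, -1, 2, 4, 5, 6:
  order 0: -30  -14  10  66  124  210
  order 1: 16  8  28  58  86
  order 2: -2  4  10  14
  order 3: 1  1  1
  order 4: 0  0
  order 5: 0
The order-3 divided differences are all 1 (nonzero) and every higher order vanishes, so the data lies on a polynomial of degree exactly 3.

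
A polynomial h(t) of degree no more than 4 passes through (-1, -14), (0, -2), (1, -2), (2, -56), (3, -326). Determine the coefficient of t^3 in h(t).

Write h(t) = at^4 + bt^3 + ct^2 + dt + e. Substituting each data point gives a linear system:
  a - b + c - d + e = -14
  e = -2
  a + b + c + d + e = -2
  16a + 8b + 4c + 2d + e = -56
  81a + 27b + 9c + 3d + e = -326
Solving the system yields a = -5, b = 3, c = -1, d = 3, e = -2.
So h(t) = -5t^4 + 3t^3 - t^2 + 3t - 2.
The coefficient of t^3 is 3.

3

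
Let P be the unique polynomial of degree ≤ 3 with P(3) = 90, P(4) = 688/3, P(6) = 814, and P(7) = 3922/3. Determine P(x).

P(x) = 4x^3 - x^2 - (5/3)x - 4

Write P(x) = ax^3 + bx^2 + cx + d. Substituting each data point gives a linear system:
  27a + 9b + 3c + d = 90
  64a + 16b + 4c + d = 688/3
  216a + 36b + 6c + d = 814
  343a + 49b + 7c + d = 3922/3
Solving the system yields a = 4, b = -1, c = -5/3, d = -4.
So P(x) = 4x^3 - x^2 - (5/3)x - 4.
Check: P(7) = 3922/3. ✓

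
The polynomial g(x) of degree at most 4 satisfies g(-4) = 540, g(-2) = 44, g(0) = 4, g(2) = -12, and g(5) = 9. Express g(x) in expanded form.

Write g(x) = ax^4 + bx^3 + cx^2 + dx + e. Substituting each data point gives a linear system:
  256a - 64b + 16c - 4d + e = 540
  16a - 8b + 4c - 2d + e = 44
  e = 4
  16a + 8b + 4c + 2d + e = -12
  625a + 125b + 25c + 5d + e = 9
Solving the system yields a = 1, b = -5, c = -1, d = 6, e = 4.
So g(x) = x⁴ - 5x³ - x² + 6x + 4.
Check: g(5) = 9. ✓

g(x) = x^4 - 5x^3 - x^2 + 6x + 4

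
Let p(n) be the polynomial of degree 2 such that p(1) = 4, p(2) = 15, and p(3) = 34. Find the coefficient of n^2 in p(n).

4

Write p(n) = an^2 + bn + c. Substituting each data point gives a linear system:
  a + b + c = 4
  4a + 2b + c = 15
  9a + 3b + c = 34
Solving the system yields a = 4, b = -1, c = 1.
So p(n) = 4n^2 - n + 1.
The leading coefficient is 4.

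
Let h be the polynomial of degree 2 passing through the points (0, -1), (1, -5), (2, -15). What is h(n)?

Write h(n) = an^2 + bn + c. Substituting each data point gives a linear system:
  c = -1
  a + b + c = -5
  4a + 2b + c = -15
Solving the system yields a = -3, b = -1, c = -1.
So h(n) = -3n^2 - n - 1.
Check: h(2) = -15. ✓

h(n) = -3n^2 - n - 1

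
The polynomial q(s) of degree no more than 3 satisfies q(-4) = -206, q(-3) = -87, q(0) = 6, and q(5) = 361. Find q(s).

q(s) = 3s^3 - s^2 + s + 6

Write q(s) = as^3 + bs^2 + cs + d. Substituting each data point gives a linear system:
  -64a + 16b - 4c + d = -206
  -27a + 9b - 3c + d = -87
  d = 6
  125a + 25b + 5c + d = 361
Solving the system yields a = 3, b = -1, c = 1, d = 6.
So q(s) = 3s^3 - s^2 + s + 6.
Check: q(-4) = -206. ✓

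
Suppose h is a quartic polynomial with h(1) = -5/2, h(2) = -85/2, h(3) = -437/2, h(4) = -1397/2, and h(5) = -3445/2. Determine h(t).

Write h(t) = at^4 + bt^3 + ct^2 + dt + e. Substituting each data point gives a linear system:
  a + b + c + d + e = -5/2
  16a + 8b + 4c + 2d + e = -85/2
  81a + 27b + 9c + 3d + e = -437/2
  256a + 64b + 16c + 4d + e = -1397/2
  625a + 125b + 25c + 5d + e = -3445/2
Solving the system yields a = -3, b = 2, c = -5, d = 6, e = -5/2.
So h(t) = -3t^4 + 2t^3 - 5t^2 + 6t - 5/2.
Check: h(4) = -1397/2. ✓

h(t) = -3t^4 + 2t^3 - 5t^2 + 6t - 5/2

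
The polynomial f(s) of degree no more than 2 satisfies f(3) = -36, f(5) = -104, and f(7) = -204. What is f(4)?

-66

Write f(s) = as^2 + bs + c. Substituting each data point gives a linear system:
  9a + 3b + c = -36
  25a + 5b + c = -104
  49a + 7b + c = -204
Solving the system yields a = -4, b = -2, c = 6.
So f(s) = -4s^2 - 2s + 6.
Then f(4) = -66.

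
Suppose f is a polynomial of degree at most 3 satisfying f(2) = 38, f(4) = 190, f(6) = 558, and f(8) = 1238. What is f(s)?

f(s) = 2s^3 + 3s^2 + 2s + 6

Write f(s) = as^3 + bs^2 + cs + d. Substituting each data point gives a linear system:
  8a + 4b + 2c + d = 38
  64a + 16b + 4c + d = 190
  216a + 36b + 6c + d = 558
  512a + 64b + 8c + d = 1238
Solving the system yields a = 2, b = 3, c = 2, d = 6.
So f(s) = 2s^3 + 3s^2 + 2s + 6.
Check: f(4) = 190. ✓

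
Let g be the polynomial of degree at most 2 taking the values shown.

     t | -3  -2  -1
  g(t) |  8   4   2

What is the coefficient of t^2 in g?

1

Write g(t) = at^2 + bt + c. Substituting each data point gives a linear system:
  9a - 3b + c = 8
  4a - 2b + c = 4
  a - b + c = 2
Solving the system yields a = 1, b = 1, c = 2.
So g(t) = t^2 + t + 2.
The leading coefficient is 1.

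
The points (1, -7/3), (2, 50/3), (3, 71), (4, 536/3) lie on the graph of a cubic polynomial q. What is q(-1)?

Forward differences of the values at n = 1, 2, 3, 4:
  q  : -7/3  50/3  71  536/3
  Δ  : 19  163/3  323/3
  Δ^2: 106/3  160/3
  Δ^3: 18
The third differences are constant, confirming degree 3.
Interpolating (Newton forward form) and evaluating at n = -1 gives q(-1) = -19/3.

-19/3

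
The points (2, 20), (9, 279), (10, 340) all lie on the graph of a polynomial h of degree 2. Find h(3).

39

Using the Lagrange interpolation formula with nodes 2, 9, 10:
  L_0(t) = (t - 9)(t - 10) / 56
  L_1(t) = (t - 2)(t - 10) / -7
  L_2(t) = (t - 2)(t - 9) / 8
Then h(t) = 20·L_0(t) + 279·L_1(t) + 340·L_2(t).
Expanding and collecting terms gives h(t) = 3t^2 + 4t.
Evaluating at t = 3: h(3) = 39.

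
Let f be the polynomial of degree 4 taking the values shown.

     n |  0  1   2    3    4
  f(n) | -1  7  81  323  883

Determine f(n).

Write f(n) = an^4 + bn^3 + cn^2 + dn + e. Substituting each data point gives a linear system:
  e = -1
  a + b + c + d + e = 7
  16a + 8b + 4c + 2d + e = 81
  81a + 27b + 9c + 3d + e = 323
  256a + 64b + 16c + 4d + e = 883
Solving the system yields a = 2, b = 5, c = 4, d = -3, e = -1.
So f(n) = 2n^4 + 5n^3 + 4n^2 - 3n - 1.
Check: f(4) = 883. ✓

f(n) = 2n^4 + 5n^3 + 4n^2 - 3n - 1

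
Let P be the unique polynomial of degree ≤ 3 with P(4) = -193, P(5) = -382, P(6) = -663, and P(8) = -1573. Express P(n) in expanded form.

P(n) = -3n^3 - n^2 + 3n + 3

Using the Lagrange interpolation formula with nodes 4, 5, 6, 8:
  L_0(n) = (n - 5)(n - 6)(n - 8) / -8
  L_1(n) = (n - 4)(n - 6)(n - 8) / 3
  L_2(n) = (n - 4)(n - 5)(n - 8) / -4
  L_3(n) = (n - 4)(n - 5)(n - 6) / 24
Then P(n) = -193·L_0(n) - 382·L_1(n) - 663·L_2(n) - 1573·L_3(n).
Expanding and collecting terms gives P(n) = -3n^3 - n^2 + 3n + 3.
Check: P(8) = -1573. ✓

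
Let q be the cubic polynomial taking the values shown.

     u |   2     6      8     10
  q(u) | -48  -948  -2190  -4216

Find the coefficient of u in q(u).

-1

Write q(u) = au^3 + bu^2 + cu + d. Substituting each data point gives a linear system:
  8a + 4b + 2c + d = -48
  216a + 36b + 6c + d = -948
  512a + 64b + 8c + d = -2190
  1000a + 100b + 10c + d = -4216
Solving the system yields a = -4, b = -2, c = -1, d = -6.
So q(u) = -4u^3 - 2u^2 - u - 6.
The coefficient of u is -1.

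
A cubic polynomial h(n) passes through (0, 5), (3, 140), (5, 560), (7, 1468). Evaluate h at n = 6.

Using the Lagrange interpolation formula with nodes 0, 3, 5, 7:
  L_0(n) = (n - 3)(n - 5)(n - 7) / -105
  L_1(n) = n(n - 5)(n - 7) / 24
  L_2(n) = n(n - 3)(n - 7) / -20
  L_3(n) = n(n - 3)(n - 5) / 56
Then h(n) = 5·L_0(n) + 140·L_1(n) + 560·L_2(n) + 1468·L_3(n).
Expanding and collecting terms gives h(n) = 4n^3 + n^2 + 6n + 5.
Evaluating at n = 6: h(6) = 941.

941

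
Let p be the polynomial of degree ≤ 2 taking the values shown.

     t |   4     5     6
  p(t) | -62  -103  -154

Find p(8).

Write p(t) = at^2 + bt + c. Substituting each data point gives a linear system:
  16a + 4b + c = -62
  25a + 5b + c = -103
  36a + 6b + c = -154
Solving the system yields a = -5, b = 4, c = 2.
So p(t) = -5t^2 + 4t + 2.
Then p(8) = -286.

-286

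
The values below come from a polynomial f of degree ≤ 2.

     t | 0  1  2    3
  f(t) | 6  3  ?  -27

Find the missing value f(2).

-8

On equispaced nodes a degree-2 polynomial has vanishing third forward difference, so
  - f(0) + 3·f(1) - 3·f(2) + f(3) = 0.
Substituting the known values and solving for f(2):
  -3·f(2) = 24
  f(2) = -8.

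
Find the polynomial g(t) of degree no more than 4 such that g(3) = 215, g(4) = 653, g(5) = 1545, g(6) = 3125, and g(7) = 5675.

Write g(t) = at^4 + bt^3 + ct^2 + dt + e. Substituting each data point gives a linear system:
  81a + 27b + 9c + 3d + e = 215
  256a + 64b + 16c + 4d + e = 653
  625a + 125b + 25c + 5d + e = 1545
  1296a + 216b + 36c + 6d + e = 3125
  2401a + 343b + 49c + 7d + e = 5675
Solving the system yields a = 2, b = 3, c = -3, d = -2, e = 5.
So g(t) = 2t^4 + 3t^3 - 3t^2 - 2t + 5.
Check: g(7) = 5675. ✓

g(t) = 2t^4 + 3t^3 - 3t^2 - 2t + 5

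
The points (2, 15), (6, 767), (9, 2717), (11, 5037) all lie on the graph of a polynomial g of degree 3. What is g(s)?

g(s) = 4s^3 - 2s^2 - 4s - 1

Write g(s) = as^3 + bs^2 + cs + d. Substituting each data point gives a linear system:
  8a + 4b + 2c + d = 15
  216a + 36b + 6c + d = 767
  729a + 81b + 9c + d = 2717
  1331a + 121b + 11c + d = 5037
Solving the system yields a = 4, b = -2, c = -4, d = -1.
So g(s) = 4s^3 - 2s^2 - 4s - 1.
Check: g(6) = 767. ✓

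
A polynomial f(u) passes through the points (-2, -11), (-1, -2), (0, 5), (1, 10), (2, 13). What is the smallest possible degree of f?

2

Forward differences of the values at u = -2, -1, 0, 1, 2:
  f  : -11  -2  5  10  13
  Δ  : 9  7  5  3
  Δ^2: -2  -2  -2
  Δ^3: 0  0
  Δ^4: 0
The second differences are constant (-2) and nonzero, while all higher differences vanish, so the minimal degree is 2.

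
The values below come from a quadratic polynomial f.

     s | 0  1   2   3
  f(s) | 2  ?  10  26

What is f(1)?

The 3 known points determine the degree-2 polynomial uniquely.
Write f(s) = as^2 + bs + c. Substituting each data point gives a linear system:
  c = 2
  4a + 2b + c = 10
  9a + 3b + c = 26
Solving the system yields a = 4, b = -4, c = 2.
So f(s) = 4s² - 4s + 2.
Then f(1) = 2.

2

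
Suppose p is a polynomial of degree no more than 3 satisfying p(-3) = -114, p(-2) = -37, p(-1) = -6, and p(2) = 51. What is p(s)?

Write p(s) = as^3 + bs^2 + cs + d. Substituting each data point gives a linear system:
  -27a + 9b - 3c + d = -114
  -8a + 4b - 2c + d = -37
  -a + b - c + d = -6
  8a + 4b + 2c + d = 51
Solving the system yields a = 4, b = 1, c = 6, d = 3.
So p(s) = 4s^3 + s^2 + 6s + 3.
Check: p(-2) = -37. ✓

p(s) = 4s^3 + s^2 + 6s + 3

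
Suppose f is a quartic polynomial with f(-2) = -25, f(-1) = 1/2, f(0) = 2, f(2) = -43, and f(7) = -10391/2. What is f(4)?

-592

Write f(s) = as^4 + bs^3 + cs^2 + ds + e. Substituting each data point gives a linear system:
  16a - 8b + 4c - 2d + e = -25
  a - b + c - d + e = 1/2
  e = 2
  16a + 8b + 4c + 2d + e = -43
  2401a + 343b + 49c + 7d + e = -10391/2
Solving the system yields a = -2, b = -1, c = -1, d = -1/2, e = 2.
So f(s) = -2s^4 - s^3 - s^2 - (1/2)s + 2.
Then f(4) = -592.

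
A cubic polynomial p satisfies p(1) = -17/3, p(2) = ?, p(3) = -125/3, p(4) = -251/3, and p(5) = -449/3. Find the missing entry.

-53/3

On equispaced nodes a degree-3 polynomial has vanishing fourth forward difference, so
  p(1) - 4·p(2) + 6·p(3) - 4·p(4) + p(5) = 0.
Substituting the known values and solving for p(2):
  -4·p(2) = 212/3
  p(2) = -53/3.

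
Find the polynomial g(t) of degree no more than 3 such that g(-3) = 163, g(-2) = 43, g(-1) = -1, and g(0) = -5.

g(t) = -6t^3 + 2t^2 + 4t - 5

Using the Lagrange interpolation formula with nodes -3, -2, -1, 0:
  L_0(t) = (t + 2)(t + 1)t / -6
  L_1(t) = (t + 3)(t + 1)t / 2
  L_2(t) = (t + 3)(t + 2)t / -2
  L_3(t) = (t + 3)(t + 2)(t + 1) / 6
Then g(t) = 163·L_0(t) + 43·L_1(t) - 1·L_2(t) - 5·L_3(t).
Expanding and collecting terms gives g(t) = -6t^3 + 2t^2 + 4t - 5.
Check: g(-3) = 163. ✓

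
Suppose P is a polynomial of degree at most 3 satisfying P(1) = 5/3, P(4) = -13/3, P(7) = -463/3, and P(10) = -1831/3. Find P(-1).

17/3

Using the Lagrange interpolation formula with nodes 1, 4, 7, 10:
  L_0(s) = (s - 4)(s - 7)(s - 10) / -162
  L_1(s) = (s - 1)(s - 7)(s - 10) / 54
  L_2(s) = (s - 1)(s - 4)(s - 10) / -54
  L_3(s) = (s - 1)(s - 4)(s - 7) / 162
Then P(s) = 5/3·L_0(s) - 13/3·L_1(s) - 463/3·L_2(s) - 1831/3·L_3(s).
Expanding and collecting terms gives P(s) = -s^3 + 4s^2 - s - 1/3.
Evaluating at s = -1: P(-1) = 17/3.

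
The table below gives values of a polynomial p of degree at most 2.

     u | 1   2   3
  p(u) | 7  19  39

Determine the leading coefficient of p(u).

4

Write p(u) = au^2 + bu + c. Substituting each data point gives a linear system:
  a + b + c = 7
  4a + 2b + c = 19
  9a + 3b + c = 39
Solving the system yields a = 4, b = 0, c = 3.
So p(u) = 4u^2 + 3.
The leading coefficient is 4.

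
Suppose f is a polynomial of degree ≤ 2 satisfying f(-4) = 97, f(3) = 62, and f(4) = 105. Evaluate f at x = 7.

306

Write f(x) = ax^2 + bx + c. Substituting each data point gives a linear system:
  16a - 4b + c = 97
  9a + 3b + c = 62
  16a + 4b + c = 105
Solving the system yields a = 6, b = 1, c = 5.
So f(x) = 6x^2 + x + 5.
Then f(7) = 306.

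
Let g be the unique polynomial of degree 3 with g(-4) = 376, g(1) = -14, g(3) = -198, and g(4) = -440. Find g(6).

-1404

Write g(s) = as^3 + bs^2 + cs + d. Substituting each data point gives a linear system:
  -64a + 16b - 4c + d = 376
  a + b + c + d = -14
  27a + 9b + 3c + d = -198
  64a + 16b + 4c + d = -440
Solving the system yields a = -6, b = -2, c = -6, d = 0.
So g(s) = -6s³ - 2s² - 6s.
Then g(6) = -1404.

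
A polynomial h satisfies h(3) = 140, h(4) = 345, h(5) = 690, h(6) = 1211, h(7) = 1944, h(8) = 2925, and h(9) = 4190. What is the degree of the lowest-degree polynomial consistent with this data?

3

Forward differences of the values at n = 3, 4, 5, 6, 7, 8, 9:
  h  : 140  345  690  1211  1944  2925  4190
  Δ  : 205  345  521  733  981  1265
  Δ^2: 140  176  212  248  284
  Δ^3: 36  36  36  36
  Δ^4: 0  0  0
  Δ^5: 0  0
  Δ^6: 0
The third differences are constant (36) and nonzero, while all higher differences vanish, so the minimal degree is 3.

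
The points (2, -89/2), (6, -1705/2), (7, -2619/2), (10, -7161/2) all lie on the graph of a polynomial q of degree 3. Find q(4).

Write q(u) = au^3 + bu^2 + cu + d. Substituting each data point gives a linear system:
  8a + 4b + 2c + d = -89/2
  216a + 36b + 6c + d = -1705/2
  343a + 49b + 7c + d = -2619/2
  1000a + 100b + 10c + d = -7161/2
Solving the system yields a = -3, b = -6, c = 2, d = -1/2.
So q(u) = -3u^3 - 6u^2 + 2u - 1/2.
Then q(4) = -561/2.

-561/2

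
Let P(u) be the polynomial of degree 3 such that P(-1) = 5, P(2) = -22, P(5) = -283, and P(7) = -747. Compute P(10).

-2118

Write P(u) = au^3 + bu^2 + cu + d. Substituting each data point gives a linear system:
  -a + b - c + d = 5
  8a + 4b + 2c + d = -22
  125a + 25b + 5c + d = -283
  343a + 49b + 7c + d = -747
Solving the system yields a = -2, b = -1, c = -2, d = 2.
So P(u) = -2u³ - u² - 2u + 2.
Then P(10) = -2118.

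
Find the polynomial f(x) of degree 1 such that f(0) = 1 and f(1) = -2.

Using the Lagrange interpolation formula with nodes 0, 1:
  L_0(x) = (x - 1) / -1
  L_1(x) = x / 1
Then f(x) = 1·L_0(x) - 2·L_1(x).
Expanding and collecting terms gives f(x) = -3x + 1.
Check: f(1) = -2. ✓

f(x) = -3x + 1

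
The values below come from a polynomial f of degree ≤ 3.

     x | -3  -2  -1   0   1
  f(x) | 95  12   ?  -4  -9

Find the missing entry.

-9

The 4 known points determine the degree-3 polynomial uniquely.
Write f(x) = ax^3 + bx^2 + cx + d. Substituting each data point gives a linear system:
  -27a + 9b - 3c + d = 95
  -8a + 4b - 2c + d = 12
  d = -4
  a + b + c + d = -9
Solving the system yields a = -6, b = -5, c = 6, d = -4.
So f(x) = -6x^3 - 5x^2 + 6x - 4.
Then f(-1) = -9.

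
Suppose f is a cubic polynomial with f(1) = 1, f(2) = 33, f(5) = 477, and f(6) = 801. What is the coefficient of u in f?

-4

Write f(u) = au^3 + bu^2 + cu + d. Substituting each data point gives a linear system:
  a + b + c + d = 1
  8a + 4b + 2c + d = 33
  125a + 25b + 5c + d = 477
  216a + 36b + 6c + d = 801
Solving the system yields a = 3, b = 5, c = -4, d = -3.
So f(u) = 3u^3 + 5u^2 - 4u - 3.
The coefficient of u is -4.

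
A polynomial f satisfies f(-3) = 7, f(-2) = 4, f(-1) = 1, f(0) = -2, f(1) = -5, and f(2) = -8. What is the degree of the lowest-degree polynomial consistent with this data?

Forward differences of the values at n = -3, -2, -1, 0, 1, 2:
  f  : 7  4  1  -2  -5  -8
  Δ  : -3  -3  -3  -3  -3
  Δ^2: 0  0  0  0
  Δ^3: 0  0  0
  Δ^4: 0  0
  Δ^5: 0
The first differences are constant (-3) and nonzero, while all higher differences vanish, so the minimal degree is 1.

1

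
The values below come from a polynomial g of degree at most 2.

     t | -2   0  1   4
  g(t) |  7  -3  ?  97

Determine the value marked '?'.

The 3 known points determine the degree-2 polynomial uniquely.
Write g(t) = at^2 + bt + c. Substituting each data point gives a linear system:
  4a - 2b + c = 7
  c = -3
  16a + 4b + c = 97
Solving the system yields a = 5, b = 5, c = -3.
So g(t) = 5t^2 + 5t - 3.
Then g(1) = 7.

7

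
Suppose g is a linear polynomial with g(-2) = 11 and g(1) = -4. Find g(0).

Using the Lagrange interpolation formula with nodes -2, 1:
  L_0(n) = (n - 1) / -3
  L_1(n) = (n + 2) / 3
Then g(n) = 11·L_0(n) - 4·L_1(n).
Expanding and collecting terms gives g(n) = -5n + 1.
Evaluating at n = 0: g(0) = 1.

1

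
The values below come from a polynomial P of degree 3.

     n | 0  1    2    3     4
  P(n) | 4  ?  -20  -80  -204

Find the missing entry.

0

The 4 known points determine the degree-3 polynomial uniquely.
Write P(n) = an^3 + bn^2 + cn + d. Substituting each data point gives a linear system:
  d = 4
  8a + 4b + 2c + d = -20
  27a + 9b + 3c + d = -80
  64a + 16b + 4c + d = -204
Solving the system yields a = -4, b = 4, c = -4, d = 4.
So P(n) = -4n^3 + 4n^2 - 4n + 4.
Then P(1) = 0.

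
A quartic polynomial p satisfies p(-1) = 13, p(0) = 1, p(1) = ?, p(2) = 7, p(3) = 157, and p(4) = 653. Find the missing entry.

-7

The 5 known points determine the degree-4 polynomial uniquely.
Write p(u) = au^4 + bu^3 + cu^2 + du + e. Substituting each data point gives a linear system:
  a - b + c - d + e = 13
  e = 1
  16a + 8b + 4c + 2d + e = 7
  81a + 27b + 9c + 3d + e = 157
  256a + 64b + 16c + 4d + e = 653
Solving the system yields a = 4, b = -5, c = -2, d = -5, e = 1.
So p(u) = 4u^4 - 5u^3 - 2u^2 - 5u + 1.
Then p(1) = -7.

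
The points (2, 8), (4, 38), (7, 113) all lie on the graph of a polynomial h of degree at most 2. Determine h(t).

Using the Lagrange interpolation formula with nodes 2, 4, 7:
  L_0(t) = (t - 4)(t - 7) / 10
  L_1(t) = (t - 2)(t - 7) / -6
  L_2(t) = (t - 2)(t - 4) / 15
Then h(t) = 8·L_0(t) + 38·L_1(t) + 113·L_2(t).
Expanding and collecting terms gives h(t) = 2t^2 + 3t - 6.
Check: h(2) = 8. ✓

h(t) = 2t^2 + 3t - 6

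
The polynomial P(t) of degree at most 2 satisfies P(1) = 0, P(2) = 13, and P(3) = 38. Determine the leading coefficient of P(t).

Write P(t) = at^2 + bt + c. Substituting each data point gives a linear system:
  a + b + c = 0
  4a + 2b + c = 13
  9a + 3b + c = 38
Solving the system yields a = 6, b = -5, c = -1.
So P(t) = 6t^2 - 5t - 1.
The leading coefficient is 6.

6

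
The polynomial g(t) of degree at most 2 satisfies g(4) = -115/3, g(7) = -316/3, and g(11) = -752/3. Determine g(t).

g(t) = -2t^2 - (1/3)t - 5

Write g(t) = at^2 + bt + c. Substituting each data point gives a linear system:
  16a + 4b + c = -115/3
  49a + 7b + c = -316/3
  121a + 11b + c = -752/3
Solving the system yields a = -2, b = -1/3, c = -5.
So g(t) = -2t^2 - (1/3)t - 5.
Check: g(11) = -752/3. ✓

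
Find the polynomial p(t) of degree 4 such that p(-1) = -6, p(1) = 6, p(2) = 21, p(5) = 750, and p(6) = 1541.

Write p(t) = at^4 + bt^3 + ct^2 + dt + e. Substituting each data point gives a linear system:
  a - b + c - d + e = -6
  a + b + c + d + e = 6
  16a + 8b + 4c + 2d + e = 21
  625a + 125b + 25c + 5d + e = 750
  1296a + 216b + 36c + 6d + e = 1541
Solving the system yields a = 1, b = 2, c = -6, d = 4, e = 5.
So p(t) = t⁴ + 2t³ - 6t² + 4t + 5.
Check: p(2) = 21. ✓

p(t) = t^4 + 2t^3 - 6t^2 + 4t + 5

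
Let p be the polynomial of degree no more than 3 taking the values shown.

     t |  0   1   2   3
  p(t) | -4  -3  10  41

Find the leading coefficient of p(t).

1

Write p(t) = at^3 + bt^2 + ct + d. Substituting each data point gives a linear system:
  d = -4
  a + b + c + d = -3
  8a + 4b + 2c + d = 10
  27a + 9b + 3c + d = 41
Solving the system yields a = 1, b = 3, c = -3, d = -4.
So p(t) = t^3 + 3t^2 - 3t - 4.
The leading coefficient is 1.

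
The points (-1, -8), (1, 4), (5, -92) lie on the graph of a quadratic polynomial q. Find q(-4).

-101

Using the Lagrange interpolation formula with nodes -1, 1, 5:
  L_0(u) = (u - 1)(u - 5) / 12
  L_1(u) = (u + 1)(u - 5) / -8
  L_2(u) = (u + 1)(u - 1) / 24
Then q(u) = -8·L_0(u) + 4·L_1(u) - 92·L_2(u).
Expanding and collecting terms gives q(u) = -5u² + 6u + 3.
Evaluating at u = -4: q(-4) = -101.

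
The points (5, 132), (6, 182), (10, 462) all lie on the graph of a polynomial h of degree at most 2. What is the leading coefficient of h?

4

Write h(s) = as^2 + bs + c. Substituting each data point gives a linear system:
  25a + 5b + c = 132
  36a + 6b + c = 182
  100a + 10b + c = 462
Solving the system yields a = 4, b = 6, c = 2.
So h(s) = 4s² + 6s + 2.
The leading coefficient is 4.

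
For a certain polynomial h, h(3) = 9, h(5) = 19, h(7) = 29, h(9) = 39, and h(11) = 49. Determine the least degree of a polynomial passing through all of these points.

1

Forward differences of the values at n = 3, 5, 7, 9, 11:
  h  : 9  19  29  39  49
  Δ  : 10  10  10  10
  Δ^2: 0  0  0
  Δ^3: 0  0
  Δ^4: 0
The first differences are constant (10) and nonzero, while all higher differences vanish, so the minimal degree is 1.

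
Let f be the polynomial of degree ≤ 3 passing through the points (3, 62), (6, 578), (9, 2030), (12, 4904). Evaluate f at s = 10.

2806

Forward differences of the values at s = 3, 6, 9, 12:
  f  : 62  578  2030  4904
  Δ  : 516  1452  2874
  Δ^2: 936  1422
  Δ^3: 486
The third differences are constant, confirming degree 3.
Interpolating (Newton forward form) and evaluating at s = 10 gives f(10) = 2806.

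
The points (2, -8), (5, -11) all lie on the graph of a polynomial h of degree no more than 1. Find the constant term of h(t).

Write h(t) = at + b. Substituting each data point gives a linear system:
  2a + b = -8
  5a + b = -11
Solving the system yields a = -1, b = -6.
So h(t) = -t - 6.
The constant term is -6.

-6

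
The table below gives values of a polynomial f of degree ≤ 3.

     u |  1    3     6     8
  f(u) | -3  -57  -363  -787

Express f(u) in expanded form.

f(u) = -u^3 - 5u^2 + 6u - 3

Write f(u) = au^3 + bu^2 + cu + d. Substituting each data point gives a linear system:
  a + b + c + d = -3
  27a + 9b + 3c + d = -57
  216a + 36b + 6c + d = -363
  512a + 64b + 8c + d = -787
Solving the system yields a = -1, b = -5, c = 6, d = -3.
So f(u) = -u^3 - 5u^2 + 6u - 3.
Check: f(6) = -363. ✓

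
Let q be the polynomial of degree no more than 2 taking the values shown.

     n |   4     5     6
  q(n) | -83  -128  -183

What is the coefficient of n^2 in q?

Write q(n) = an^2 + bn + c. Substituting each data point gives a linear system:
  16a + 4b + c = -83
  25a + 5b + c = -128
  36a + 6b + c = -183
Solving the system yields a = -5, b = 0, c = -3.
So q(n) = -5n² - 3.
The leading coefficient is -5.

-5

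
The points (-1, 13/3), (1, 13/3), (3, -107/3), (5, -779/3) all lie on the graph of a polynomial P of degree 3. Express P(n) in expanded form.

P(n) = -3n^3 + 4n^2 + 3n + 1/3

Write P(n) = an^3 + bn^2 + cn + d. Substituting each data point gives a linear system:
  -a + b - c + d = 13/3
  a + b + c + d = 13/3
  27a + 9b + 3c + d = -107/3
  125a + 25b + 5c + d = -779/3
Solving the system yields a = -3, b = 4, c = 3, d = 1/3.
So P(n) = -3n^3 + 4n^2 + 3n + 1/3.
Check: P(1) = 13/3. ✓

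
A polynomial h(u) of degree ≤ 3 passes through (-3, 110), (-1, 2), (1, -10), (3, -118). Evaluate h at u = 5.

-514

Forward differences of the values at u = -3, -1, 1, 3:
  h  : 110  2  -10  -118
  Δ  : -108  -12  -108
  Δ^2: 96  -96
  Δ^3: -192
The third differences are constant, confirming degree 3.
Interpolating (Newton forward form) and evaluating at u = 5 gives h(5) = -514.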